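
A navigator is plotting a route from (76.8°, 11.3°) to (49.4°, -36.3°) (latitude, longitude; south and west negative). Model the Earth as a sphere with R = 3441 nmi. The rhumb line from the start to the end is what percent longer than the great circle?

2.3%

Great circle: σ = 0.5746 rad → d_gc = Rσ = 1977.2 nmi
Rhumb: Δφ = -0.4782, Δλ = -0.8308, Δψ = -1.1622, q = Δφ/Δψ = 0.4115 → d_rh = R√(Δφ²+q²Δλ²) = 2022.7 nmi
Excess = (2022.7 − 1977.2) / 1977.2 = 45.5 / 1977.2 = 2.30% ≈ 2.3%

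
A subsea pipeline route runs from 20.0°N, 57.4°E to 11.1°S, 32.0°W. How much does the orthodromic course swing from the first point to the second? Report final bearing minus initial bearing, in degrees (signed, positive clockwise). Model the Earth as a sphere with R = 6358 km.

At departure: θ₁ = atan2(sin Δλ cos φ₂, cos φ₁ sin φ₂ − sin φ₁ cos φ₂ cos Δλ) = 259.36°
At arrival: θ₂ = atan2(sin Δλ cos φ₁, −cos φ₂ sin φ₁ + sin φ₂ cos φ₁ cos Δλ) = 250.24°
Δθ = θ₂ − θ₁ = -9.1°

-9.1°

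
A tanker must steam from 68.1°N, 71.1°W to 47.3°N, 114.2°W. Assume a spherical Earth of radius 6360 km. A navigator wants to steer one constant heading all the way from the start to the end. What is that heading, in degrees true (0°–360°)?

Δψ = ln[tan(π/4+φ₂/2)/tan(π/4+φ₁/2)] = -0.7033
Δλ = -0.7522 rad (taken the short way round)
course = atan2(Δλ, Δψ) = 226.93°

226.9°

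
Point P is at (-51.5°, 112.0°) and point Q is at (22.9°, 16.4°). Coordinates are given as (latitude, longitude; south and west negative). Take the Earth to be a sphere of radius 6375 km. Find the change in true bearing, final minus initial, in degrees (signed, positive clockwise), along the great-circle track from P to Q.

Initial bearing θ₁ = atan2(sin Δλ cos φ₂, cos φ₁ sin φ₂ − sin φ₁ cos φ₂ cos Δλ) = 280.62°
Final bearing θ₂ = (initial bearing from the destination back to the start) + 180° = 318.38°
Δθ = θ₂ − θ₁ = +37.8°

+37.8°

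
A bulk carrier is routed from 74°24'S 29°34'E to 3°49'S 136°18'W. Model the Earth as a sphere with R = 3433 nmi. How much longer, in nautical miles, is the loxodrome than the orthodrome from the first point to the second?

1578 nmi

Great circle: cos σ = sin φ₁ sin φ₂ + cos φ₁ cos φ₂ cos Δλ,  σ = 1.7682 rad → d_gc = 6070.1 nmi
Rhumb line: Δψ = +1.9212, q = Δφ/Δψ = 0.6412, d_rh = R√(Δφ²+q²Δλ²) = 7648.2 nmi
Excess = 7648.2 − 6070.1 = 1578.1 ≈ 1578 nmi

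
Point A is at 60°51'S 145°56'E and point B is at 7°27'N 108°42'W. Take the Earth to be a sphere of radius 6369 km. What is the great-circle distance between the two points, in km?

Haversine: a = sin²(Δφ/2)+cos φ₁ cos φ₂ sin²(Δλ/2) = 0.62061;  σ = 2·atan2(√a,√(1−a))
σ = 103.959° → d = Rσ = 6369·1.81443 = 11556 km

11556 km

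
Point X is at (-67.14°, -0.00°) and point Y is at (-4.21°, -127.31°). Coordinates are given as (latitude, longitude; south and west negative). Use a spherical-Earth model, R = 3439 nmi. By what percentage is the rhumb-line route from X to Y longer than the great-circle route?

Great circle: σ = 1.7388 rad → d_gc = Rσ = 5979.6 nmi
Rhumb: Δφ = +1.0983, Δλ = -2.2220, Δψ = +1.5251, q = Δφ/Δψ = 0.7202 → d_rh = R√(Δφ²+q²Δλ²) = 6674.8 nmi
Excess = (6674.8 − 5979.6) / 5979.6 = 695.2 / 5979.6 = 11.63% ≈ 11.6%

11.6%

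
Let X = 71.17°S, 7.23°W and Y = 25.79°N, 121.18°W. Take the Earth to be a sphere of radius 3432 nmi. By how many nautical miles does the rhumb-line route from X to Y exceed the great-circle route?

Great circle: cos σ = sin φ₁ sin φ₂ + cos φ₁ cos φ₂ cos Δλ,  σ = 2.1291 rad → d_gc = 7307.1 nmi
Rhumb line: Δψ = +2.2630, q = Δφ/Δψ = 0.7478, d_rh = R√(Δφ²+q²Δλ²) = 7732.0 nmi
Excess = 7732.0 − 7307.1 = 424.9 ≈ 425 nmi

425 nmi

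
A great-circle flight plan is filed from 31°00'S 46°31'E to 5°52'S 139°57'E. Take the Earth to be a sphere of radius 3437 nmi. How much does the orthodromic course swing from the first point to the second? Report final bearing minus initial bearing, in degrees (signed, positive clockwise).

-38.0°

At departure: θ₁ = atan2(sin Δλ cos φ₂, cos φ₁ sin φ₂ − sin φ₁ cos φ₂ cos Δλ) = 96.79°
At arrival: θ₂ = atan2(sin Δλ cos φ₁, −cos φ₂ sin φ₁ + sin φ₂ cos φ₁ cos Δλ) = 58.83°
Δθ = θ₂ − θ₁ = -38.0°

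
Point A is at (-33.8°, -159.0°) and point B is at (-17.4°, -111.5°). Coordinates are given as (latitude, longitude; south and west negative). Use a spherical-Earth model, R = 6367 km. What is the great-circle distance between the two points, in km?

5046 km

cos σ = sin φ₁ sin φ₂ + cos φ₁ cos φ₂ cos Δλ
      = sin(-33.80°)sin(-17.40°) + cos(-33.80°)cos(-17.40°)cos(47.50°) = 0.7021
σ = 45.407° → d = Rσ = 6367·0.79250 = 5046 km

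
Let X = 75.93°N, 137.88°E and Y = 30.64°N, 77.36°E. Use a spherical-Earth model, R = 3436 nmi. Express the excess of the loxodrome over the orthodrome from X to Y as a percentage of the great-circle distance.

3.2%

Great circle: σ = 0.9307 rad → d_gc = Rσ = 3197.8 nmi
Rhumb: Δφ = -0.7905, Δλ = -1.0563, Δψ = -1.5300, q = Δφ/Δψ = 0.5166 → d_rh = R√(Δφ²+q²Δλ²) = 3300.4 nmi
Excess = (3300.4 − 3197.8) / 3197.8 = 102.6 / 3197.8 = 3.21% ≈ 3.2%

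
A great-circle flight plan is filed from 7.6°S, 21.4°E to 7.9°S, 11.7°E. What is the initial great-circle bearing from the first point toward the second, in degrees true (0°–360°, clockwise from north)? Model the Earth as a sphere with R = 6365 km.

267.6°

θ = atan2( sin Δλ·cos φ₂ ,  cos φ₁ sin φ₂ − sin φ₁ cos φ₂ cos Δλ )
  = atan2(-0.1669, -0.0071) = 267.56°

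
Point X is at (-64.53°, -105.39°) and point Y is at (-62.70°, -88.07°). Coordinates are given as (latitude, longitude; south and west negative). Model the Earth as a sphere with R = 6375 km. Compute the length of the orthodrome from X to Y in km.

Haversine: a = sin²(Δφ/2)+cos φ₁ cos φ₂ sin²(Δλ/2) = 0.00473;  σ = 2·atan2(√a,√(1−a))
σ = 7.884° → d = Rσ = 6375·0.13761 = 877 km

877 km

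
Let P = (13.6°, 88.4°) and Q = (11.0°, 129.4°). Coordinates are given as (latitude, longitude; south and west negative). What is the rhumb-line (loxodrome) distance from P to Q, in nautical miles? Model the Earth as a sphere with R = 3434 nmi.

Rhumb course C = atan2(Δλ, Δψ) with Δψ = ln[tan(π/4+φ₂/2)/tan(π/4+φ₁/2)] = -0.0464, Δλ = +0.7156 → C = 93.71°
d = R·|Δφ| / |cos C| = 3434·0.04538 / 0.06477 = 2406 nmi

2406 nmi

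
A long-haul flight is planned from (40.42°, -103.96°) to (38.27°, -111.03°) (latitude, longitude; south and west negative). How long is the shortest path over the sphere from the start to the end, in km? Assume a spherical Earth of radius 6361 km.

cos σ = sin φ₁ sin φ₂ + cos φ₁ cos φ₂ cos Δλ
      = sin(40.42°)sin(38.27°) + cos(40.42°)cos(38.27°)cos(-7.07°) = 0.9948
σ = 5.873° → d = Rσ = 6361·0.10250 = 652 km

652 km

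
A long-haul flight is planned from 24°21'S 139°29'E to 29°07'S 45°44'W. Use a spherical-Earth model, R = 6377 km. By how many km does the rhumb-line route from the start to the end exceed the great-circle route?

3318 km

Great circle: cos σ = sin φ₁ sin φ₂ + cos φ₁ cos φ₂ cos Δλ,  σ = 2.2043 rad → d_gc = 14056.99 km
Rhumb line: Δψ = -0.0932, q = Δφ/Δψ = 0.8927, d_rh = R√(Δφ²+q²Δλ²) = 17374.50 km
Excess = 17374.50 − 14056.99 = 3317.51 ≈ 3318 km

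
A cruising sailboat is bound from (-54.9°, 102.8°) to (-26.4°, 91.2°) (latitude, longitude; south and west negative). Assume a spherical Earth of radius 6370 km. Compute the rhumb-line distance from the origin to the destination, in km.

Rhumb course C = atan2(Δλ, Δψ) with Δψ = ln[tan(π/4+φ₂/2)/tan(π/4+φ₁/2)] = +0.6732, Δλ = -0.2025 → C = 343.26°
d = R·|Δφ| / |cos C| = 6370·0.49742 / 0.95763 = 3309 km

3309 km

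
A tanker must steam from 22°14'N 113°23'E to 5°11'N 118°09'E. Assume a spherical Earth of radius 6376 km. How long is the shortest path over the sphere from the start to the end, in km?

Haversine: a = sin²(Δφ/2)+cos φ₁ cos φ₂ sin²(Δλ/2) = 0.02357;  σ = 2·atan2(√a,√(1−a))
σ = 17.662° → d = Rσ = 6376·0.30827 = 1966 km

1966 km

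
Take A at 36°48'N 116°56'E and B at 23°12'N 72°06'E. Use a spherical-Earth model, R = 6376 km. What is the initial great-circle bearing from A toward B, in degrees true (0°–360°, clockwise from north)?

N = sin Δλ·cos φ₂ = -0.6480;  D = cos φ₁ sin φ₂ − sin φ₁ cos φ₂ cos Δλ = -0.0750
initial course = atan2(N, D) = 263.40°

263.4°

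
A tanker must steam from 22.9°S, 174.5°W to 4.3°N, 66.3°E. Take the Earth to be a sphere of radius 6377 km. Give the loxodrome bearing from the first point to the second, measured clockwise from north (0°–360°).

Meridional parts: M(φ₁)=-0.4108, M(φ₂)=+0.0751 → ΔM = +0.4859;  Δλ = -2.0804 rad
tan C = Δλ / ΔM = -4.2817 → C = 283.15°

283.1°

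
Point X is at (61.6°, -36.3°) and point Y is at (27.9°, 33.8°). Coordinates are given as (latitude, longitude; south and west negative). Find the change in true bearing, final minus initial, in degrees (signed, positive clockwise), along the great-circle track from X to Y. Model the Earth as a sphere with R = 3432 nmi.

At departure: θ₁ = atan2(sin Δλ cos φ₂, cos φ₁ sin φ₂ − sin φ₁ cos φ₂ cos Δλ) = 92.90°
At arrival: θ₂ = atan2(sin Δλ cos φ₁, −cos φ₂ sin φ₁ + sin φ₂ cos φ₁ cos Δλ) = 147.49°
Δθ = θ₂ − θ₁ = +54.6°

+54.6°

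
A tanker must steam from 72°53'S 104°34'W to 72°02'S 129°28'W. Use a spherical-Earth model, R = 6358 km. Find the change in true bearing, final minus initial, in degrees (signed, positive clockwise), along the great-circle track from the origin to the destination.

At departure: θ₁ = atan2(sin Δλ cos φ₂, cos φ₁ sin φ₂ − sin φ₁ cos φ₂ cos Δλ) = 264.47°
At arrival: θ₂ = atan2(sin Δλ cos φ₁, −cos φ₂ sin φ₁ + sin φ₂ cos φ₁ cos Δλ) = 288.25°
Δθ = θ₂ − θ₁ = +23.8°

+23.8°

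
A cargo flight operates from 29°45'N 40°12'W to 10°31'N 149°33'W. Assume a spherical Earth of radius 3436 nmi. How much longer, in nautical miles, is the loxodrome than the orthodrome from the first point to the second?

Great circle: cos σ = sin φ₁ sin φ₂ + cos φ₁ cos φ₂ cos Δλ,  σ = 1.7643 rad → d_gc = 6062.0 nmi
Rhumb line: Δψ = -0.3597, q = Δφ/Δψ = 0.9333, d_rh = R√(Δφ²+q²Δλ²) = 6227.9 nmi
Excess = 6227.9 − 6062.0 = 165.9 ≈ 166 nmi

166 nmi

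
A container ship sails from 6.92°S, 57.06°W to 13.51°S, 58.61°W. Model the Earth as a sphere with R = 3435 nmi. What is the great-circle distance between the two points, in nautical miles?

406 nmi

Haversine: a = sin²(Δφ/2)+cos φ₁ cos φ₂ sin²(Δλ/2) = 0.00348;  σ = 2·atan2(√a,√(1−a))
σ = 6.764° → d = Rσ = 3435·0.11805 = 406 nmi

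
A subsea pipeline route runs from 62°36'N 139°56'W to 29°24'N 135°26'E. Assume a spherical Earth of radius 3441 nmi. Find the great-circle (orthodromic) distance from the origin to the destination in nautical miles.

cos σ = sin φ₁ sin φ₂ + cos φ₁ cos φ₂ cos Δλ
      = sin(62.60°)sin(29.40°) + cos(62.60°)cos(29.40°)cos(-84.63°) = 0.4733
σ = 61.749° → d = Rσ = 3441·1.07773 = 3708 nmi

3708 nmi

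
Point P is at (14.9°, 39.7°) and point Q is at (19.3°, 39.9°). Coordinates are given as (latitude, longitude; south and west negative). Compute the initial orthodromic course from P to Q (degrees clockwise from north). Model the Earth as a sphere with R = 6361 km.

N = sin Δλ·cos φ₂ = +0.0033;  D = cos φ₁ sin φ₂ − sin φ₁ cos φ₂ cos Δλ = +0.0767
initial course = atan2(N, D) = 2.46°

2.5°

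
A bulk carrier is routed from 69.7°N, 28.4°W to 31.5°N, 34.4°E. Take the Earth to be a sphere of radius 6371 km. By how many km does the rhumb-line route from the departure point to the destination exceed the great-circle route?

Great circle: cos σ = sin φ₁ sin φ₂ + cos φ₁ cos φ₂ cos Δλ,  σ = 0.8953 rad → d_gc = 5704.2 km
Rhumb line: Δψ = -1.1404, q = Δφ/Δψ = 0.5846, d_rh = R√(Δφ²+q²Δλ²) = 5891.4 km
Excess = 5891.4 − 5704.2 = 187.2 ≈ 187 km

187 km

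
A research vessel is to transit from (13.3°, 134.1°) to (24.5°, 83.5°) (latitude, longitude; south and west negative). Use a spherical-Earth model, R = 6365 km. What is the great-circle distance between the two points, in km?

Haversine: a = sin²(Δφ/2)+cos φ₁ cos φ₂ sin²(Δλ/2) = 0.17126;  σ = 2·atan2(√a,√(1−a))
σ = 48.891° → d = Rσ = 6365·0.85332 = 5431 km

5431 km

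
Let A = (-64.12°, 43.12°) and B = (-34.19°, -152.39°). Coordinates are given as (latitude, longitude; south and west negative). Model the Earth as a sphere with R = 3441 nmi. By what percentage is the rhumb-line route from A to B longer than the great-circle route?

32.4%

Great circle: σ = 1.4125 rad → d_gc = Rσ = 4860.3 nmi
Rhumb: Δφ = +0.5224, Δλ = +2.8709, Δψ = +0.8350, q = Δφ/Δψ = 0.6256 → d_rh = R√(Δφ²+q²Δλ²) = 6436.0 nmi
Excess = (6436.0 − 4860.3) / 4860.3 = 1575.7 / 4860.3 = 32.42% ≈ 32.4%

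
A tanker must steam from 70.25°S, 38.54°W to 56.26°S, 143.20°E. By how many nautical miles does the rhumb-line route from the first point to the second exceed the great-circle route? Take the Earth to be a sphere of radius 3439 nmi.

Great circle: cos σ = sin φ₁ sin φ₂ + cos φ₁ cos φ₂ cos Δλ,  σ = 0.9335 rad → d_gc = 3210.2 nmi
Rhumb line: Δψ = +0.5551, q = Δφ/Δψ = 0.4399, d_rh = R√(Δφ²+q²Δλ²) = 4781.1 nmi
Excess = 4781.1 − 3210.2 = 1570.9 ≈ 1571 nmi

1571 nmi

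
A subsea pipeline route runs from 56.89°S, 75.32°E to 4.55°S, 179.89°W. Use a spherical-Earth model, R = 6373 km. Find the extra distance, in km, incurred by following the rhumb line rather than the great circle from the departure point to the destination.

Great circle: cos σ = sin φ₁ sin φ₂ + cos φ₁ cos φ₂ cos Δλ,  σ = 1.6434 rad → d_gc = 10473.5 km
Rhumb line: Δψ = +1.1337, q = Δφ/Δψ = 0.8058, d_rh = R√(Δφ²+q²Δλ²) = 11050.2 km
Excess = 11050.2 − 10473.5 = 576.7 ≈ 577 km

577 km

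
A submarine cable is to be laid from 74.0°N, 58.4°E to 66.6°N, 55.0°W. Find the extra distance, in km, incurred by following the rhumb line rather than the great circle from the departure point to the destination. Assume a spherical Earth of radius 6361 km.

611 km

Great circle: cos σ = sin φ₁ sin φ₂ + cos φ₁ cos φ₂ cos Δλ,  σ = 0.5759 rad → d_gc = 3663.0 km
Rhumb line: Δψ = -0.3877, q = Δφ/Δψ = 0.3332, d_rh = R√(Δφ²+q²Δλ²) = 4274.2 km
Excess = 4274.2 − 3663.0 = 611.2 ≈ 611 km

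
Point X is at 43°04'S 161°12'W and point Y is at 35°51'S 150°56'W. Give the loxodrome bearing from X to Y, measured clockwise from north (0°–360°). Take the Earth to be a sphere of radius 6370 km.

Δψ = ln[tan(π/4+φ₂/2)/tan(π/4+φ₁/2)] = +0.1634
Δλ = +0.1792 rad (taken the short way round)
course = atan2(Δλ, Δψ) = 47.64°

47.6°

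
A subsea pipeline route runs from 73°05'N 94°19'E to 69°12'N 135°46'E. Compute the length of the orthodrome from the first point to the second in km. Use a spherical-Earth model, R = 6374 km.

Haversine: a = sin²(Δφ/2)+cos φ₁ cos φ₂ sin²(Δλ/2) = 0.01409;  σ = 2·atan2(√a,√(1−a))
σ = 13.633° → d = Rσ = 6374·0.23795 = 1517 km

1517 km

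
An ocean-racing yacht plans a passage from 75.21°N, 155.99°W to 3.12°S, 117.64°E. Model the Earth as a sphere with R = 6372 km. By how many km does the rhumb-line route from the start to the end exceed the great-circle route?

488 km

Great circle: cos σ = sin φ₁ sin φ₂ + cos φ₁ cos φ₂ cos Δλ,  σ = 1.6073 rad → d_gc = 10241.7 km
Rhumb line: Δψ = -2.0963, q = Δφ/Δψ = 0.6521, d_rh = R√(Δφ²+q²Δλ²) = 10729.7 km
Excess = 10729.7 − 10241.7 = 488.0 ≈ 488 km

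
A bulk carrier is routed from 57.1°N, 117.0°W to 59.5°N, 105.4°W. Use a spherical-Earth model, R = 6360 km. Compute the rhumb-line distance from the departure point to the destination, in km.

Rhumb course C = atan2(Δλ, Δψ) with Δψ = ln[tan(π/4+φ₂/2)/tan(π/4+φ₁/2)] = +0.0798, Δλ = +0.2025 → C = 68.50°
d = R·|Δφ| / |cos C| = 6360·0.04189 / 0.36650 = 727 km

727 km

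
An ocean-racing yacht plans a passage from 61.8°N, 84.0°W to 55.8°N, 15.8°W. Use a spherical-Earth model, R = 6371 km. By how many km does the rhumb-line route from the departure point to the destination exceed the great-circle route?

Great circle: cos σ = sin φ₁ sin φ₂ + cos φ₁ cos φ₂ cos Δλ,  σ = 0.5961 rad → d_gc = 3797.6 km
Rhumb line: Δψ = -0.2028, q = Δφ/Δψ = 0.5165, d_rh = R√(Δφ²+q²Δλ²) = 3973.3 km
Excess = 3973.3 − 3797.6 = 175.7 ≈ 176 km

176 km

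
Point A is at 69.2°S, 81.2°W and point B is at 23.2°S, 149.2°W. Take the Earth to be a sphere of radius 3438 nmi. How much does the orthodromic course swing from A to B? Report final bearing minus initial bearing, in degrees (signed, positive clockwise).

Initial bearing θ₁ = atan2(sin Δλ cos φ₂, cos φ₁ sin φ₂ − sin φ₁ cos φ₂ cos Δλ) = 282.05°
Final bearing θ₂ = (initial bearing from the destination back to the start) + 180° = 337.80°
Δθ = θ₂ − θ₁ = +55.7°

+55.7°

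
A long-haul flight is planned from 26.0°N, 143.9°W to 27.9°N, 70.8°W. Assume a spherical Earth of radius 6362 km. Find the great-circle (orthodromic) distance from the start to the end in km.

cos σ = sin φ₁ sin φ₂ + cos φ₁ cos φ₂ cos Δλ
      = sin(26.00°)sin(27.90°) + cos(26.00°)cos(27.90°)cos(73.10°) = 0.4360
σ = 64.149° → d = Rσ = 6362·1.11960 = 7123 km

7123 km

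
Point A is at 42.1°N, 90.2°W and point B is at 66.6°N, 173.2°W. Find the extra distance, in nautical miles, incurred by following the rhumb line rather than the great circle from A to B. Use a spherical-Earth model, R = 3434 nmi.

192 nmi

Great circle: cos σ = sin φ₁ sin φ₂ + cos φ₁ cos φ₂ cos Δλ,  σ = 0.8616 rad → d_gc = 2958.8 nmi
Rhumb line: Δψ = +0.7631, q = Δφ/Δψ = 0.5604, d_rh = R√(Δφ²+q²Δλ²) = 3150.7 nmi
Excess = 3150.7 − 2958.8 = 191.9 ≈ 192 nmi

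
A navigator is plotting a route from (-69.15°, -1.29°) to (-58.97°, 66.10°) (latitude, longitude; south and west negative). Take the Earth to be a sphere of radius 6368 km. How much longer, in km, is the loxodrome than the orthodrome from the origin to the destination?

Great circle: cos σ = sin φ₁ sin φ₂ + cos φ₁ cos φ₂ cos Δλ,  σ = 0.5129 rad → d_gc = 3266.2 km
Rhumb line: Δψ = +0.4113, q = Δφ/Δψ = 0.4319, d_rh = R√(Δφ²+q²Δλ²) = 3427.3 km
Excess = 3427.3 − 3266.2 = 161.1 ≈ 161 km

161 km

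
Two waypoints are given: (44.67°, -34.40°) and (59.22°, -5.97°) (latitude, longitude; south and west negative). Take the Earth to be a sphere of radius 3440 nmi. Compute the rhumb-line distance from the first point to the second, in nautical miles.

Δψ = ln[tan(π/4+φ₂/2)/tan(π/4+φ₁/2)] = +0.4168;  Δφ = +0.2539 rad,  Δλ = +0.4962 rad
q = Δφ/Δψ = 0.6093
d = R·√(Δφ² + q²Δλ²) = 3440·0.39483 = 1358 nmi

1358 nmi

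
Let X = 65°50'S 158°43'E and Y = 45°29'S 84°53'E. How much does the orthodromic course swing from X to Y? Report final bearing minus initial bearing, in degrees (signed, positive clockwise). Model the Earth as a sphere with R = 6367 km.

+64.4°

Initial bearing θ₁ = atan2(sin Δλ cos φ₂, cos φ₁ sin φ₂ − sin φ₁ cos φ₂ cos Δλ) = 260.41°
Final bearing θ₂ = (initial bearing from the destination back to the start) + 180° = 324.85°
Δθ = θ₂ − θ₁ = +64.4°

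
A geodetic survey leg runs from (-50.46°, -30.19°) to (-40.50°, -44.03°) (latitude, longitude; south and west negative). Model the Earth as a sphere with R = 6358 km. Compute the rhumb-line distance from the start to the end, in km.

1540 km

Δψ = ln[tan(π/4+φ₂/2)/tan(π/4+φ₁/2)] = +0.2489;  Δφ = +0.1738 rad,  Δλ = -0.2416 rad
q = Δφ/Δψ = 0.6984
d = R·√(Δφ² + q²Δλ²) = 6358·0.24224 = 1540 km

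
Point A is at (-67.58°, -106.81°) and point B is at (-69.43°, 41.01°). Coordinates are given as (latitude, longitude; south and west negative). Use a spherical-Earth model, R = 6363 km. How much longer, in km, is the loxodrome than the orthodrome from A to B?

1436 km

Great circle: cos σ = sin φ₁ sin φ₂ + cos φ₁ cos φ₂ cos Δλ,  σ = 0.7196 rad → d_gc = 4578.9 km
Rhumb line: Δψ = -0.0882, q = Δφ/Δψ = 0.3662, d_rh = R√(Δφ²+q²Δλ²) = 6015.1 km
Excess = 6015.1 − 4578.9 = 1436.2 ≈ 1436 km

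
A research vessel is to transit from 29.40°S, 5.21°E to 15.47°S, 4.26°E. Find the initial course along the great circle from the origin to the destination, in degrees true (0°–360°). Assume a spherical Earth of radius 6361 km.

356.2°

N = sin Δλ·cos φ₂ = -0.0160;  D = cos φ₁ sin φ₂ − sin φ₁ cos φ₂ cos Δλ = +0.2407
initial course = atan2(N, D) = 356.20°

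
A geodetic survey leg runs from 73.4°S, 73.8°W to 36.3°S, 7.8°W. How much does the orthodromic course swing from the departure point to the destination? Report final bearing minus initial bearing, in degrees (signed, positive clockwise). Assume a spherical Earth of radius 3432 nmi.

-58.5°

At departure: θ₁ = atan2(sin Δλ cos φ₂, cos φ₁ sin φ₂ − sin φ₁ cos φ₂ cos Δλ) = 78.86°
At arrival: θ₂ = atan2(sin Δλ cos φ₁, −cos φ₂ sin φ₁ + sin φ₂ cos φ₁ cos Δλ) = 20.35°
Δθ = θ₂ − θ₁ = -58.5°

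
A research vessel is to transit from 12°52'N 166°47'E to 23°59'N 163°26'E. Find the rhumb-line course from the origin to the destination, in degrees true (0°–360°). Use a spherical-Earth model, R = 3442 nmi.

Δψ = ln[tan(π/4+φ₂/2)/tan(π/4+φ₁/2)] = +0.2049
Δλ = -0.0585 rad (taken the short way round)
course = atan2(Δλ, Δψ) = 344.07°

344.1°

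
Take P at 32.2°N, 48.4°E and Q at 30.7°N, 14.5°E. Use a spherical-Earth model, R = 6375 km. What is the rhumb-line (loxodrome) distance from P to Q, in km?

3222 km

Δψ = ln[tan(π/4+φ₂/2)/tan(π/4+φ₁/2)] = -0.0307;  Δφ = -0.0262 rad,  Δλ = -0.5917 rad
q = Δφ/Δψ = 0.8531
d = R·√(Δφ² + q²Δλ²) = 6375·0.50540 = 3222 km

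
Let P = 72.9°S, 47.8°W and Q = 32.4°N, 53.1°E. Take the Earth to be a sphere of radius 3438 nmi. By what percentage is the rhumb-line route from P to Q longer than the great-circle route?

Great circle: σ = 2.1641 rad → d_gc = Rσ = 7440.1 nmi
Rhumb: Δφ = +1.8378, Δλ = +1.7610, Δψ = +2.4931, q = Δφ/Δψ = 0.7372 → d_rh = R√(Δφ²+q²Δλ²) = 7735.8 nmi
Excess = (7735.8 − 7440.1) / 7440.1 = 295.7 / 7440.1 = 3.97% ≈ 4.0%

4.0%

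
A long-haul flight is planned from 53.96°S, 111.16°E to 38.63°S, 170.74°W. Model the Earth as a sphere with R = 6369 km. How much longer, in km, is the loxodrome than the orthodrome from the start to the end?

Great circle: cos σ = sin φ₁ sin φ₂ + cos φ₁ cos φ₂ cos Δλ,  σ = 0.9278 rad → d_gc = 5909.3 km
Rhumb line: Δψ = +0.3910, q = Δφ/Δψ = 0.6843, d_rh = R√(Δφ²+q²Δλ²) = 6180.5 km
Excess = 6180.5 − 5909.3 = 271.2 ≈ 271 km

271 km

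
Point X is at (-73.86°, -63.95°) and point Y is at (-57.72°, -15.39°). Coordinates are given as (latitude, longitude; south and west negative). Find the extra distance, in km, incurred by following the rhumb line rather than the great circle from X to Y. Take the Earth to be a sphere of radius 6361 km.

69 km

Great circle: cos σ = sin φ₁ sin φ₂ + cos φ₁ cos φ₂ cos Δλ,  σ = 0.4266 rad → d_gc = 2713.5 km
Rhumb line: Δψ = +0.7135, q = Δφ/Δψ = 0.3948, d_rh = R√(Δφ²+q²Δλ²) = 2782.4 km
Excess = 2782.4 − 2713.5 = 68.9 ≈ 69 km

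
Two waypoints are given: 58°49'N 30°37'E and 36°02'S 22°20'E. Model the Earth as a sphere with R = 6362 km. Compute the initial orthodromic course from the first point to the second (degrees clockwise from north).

θ = atan2( sin Δλ·cos φ₂ ,  cos φ₁ sin φ₂ − sin φ₁ cos φ₂ cos Δλ )
  = atan2(-0.1165, -0.9892) = 186.72°

186.7°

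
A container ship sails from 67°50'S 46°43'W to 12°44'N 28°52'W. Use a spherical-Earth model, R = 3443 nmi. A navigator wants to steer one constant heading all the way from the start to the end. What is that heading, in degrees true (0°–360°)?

Δψ = ln[tan(π/4+φ₂/2)/tan(π/4+φ₁/2)] = +1.8543
Δλ = +0.3115 rad (taken the short way round)
course = atan2(Δλ, Δψ) = 9.54°

9.5°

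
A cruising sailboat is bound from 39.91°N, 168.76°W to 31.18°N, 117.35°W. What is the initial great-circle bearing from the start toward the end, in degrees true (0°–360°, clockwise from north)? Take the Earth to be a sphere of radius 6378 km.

85.3°

N = sin Δλ·cos φ₂ = +0.6687;  D = cos φ₁ sin φ₂ − sin φ₁ cos φ₂ cos Δλ = +0.0548
initial course = atan2(N, D) = 85.32°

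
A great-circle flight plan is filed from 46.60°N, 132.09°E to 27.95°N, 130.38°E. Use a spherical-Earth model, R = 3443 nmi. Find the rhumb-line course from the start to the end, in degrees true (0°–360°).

184.1°

Meridional parts: M(φ₁)=+0.9214, M(φ₂)=+0.5084 → ΔM = -0.4130;  Δλ = -0.0298 rad
tan C = Δλ / ΔM = +0.0723 → C = 184.13°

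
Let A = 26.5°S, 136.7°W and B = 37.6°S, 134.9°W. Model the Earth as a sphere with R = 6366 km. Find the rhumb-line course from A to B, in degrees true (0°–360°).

172.2°

Meridional parts: M(φ₁)=-0.4799, M(φ₂)=-0.7092 → ΔM = -0.2292;  Δλ = +0.0314 rad
tan C = Δλ / ΔM = -0.1371 → C = 172.20°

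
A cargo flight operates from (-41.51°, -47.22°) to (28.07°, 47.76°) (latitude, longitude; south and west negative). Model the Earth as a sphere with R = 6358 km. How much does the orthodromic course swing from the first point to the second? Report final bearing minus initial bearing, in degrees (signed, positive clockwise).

-17.7°

Initial bearing θ₁ = atan2(sin Δλ cos φ₂, cos φ₁ sin φ₂ − sin φ₁ cos φ₂ cos Δλ) = 71.06°
Final bearing θ₂ = (initial bearing from the destination back to the start) + 180° = 53.39°
Δθ = θ₂ − θ₁ = -17.7°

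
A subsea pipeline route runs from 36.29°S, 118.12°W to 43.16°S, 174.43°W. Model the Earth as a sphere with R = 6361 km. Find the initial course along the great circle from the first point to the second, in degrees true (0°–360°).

242.8°

θ = atan2( sin Δλ·cos φ₂ ,  cos φ₁ sin φ₂ − sin φ₁ cos φ₂ cos Δλ )
  = atan2(-0.6069, -0.3119) = 242.80°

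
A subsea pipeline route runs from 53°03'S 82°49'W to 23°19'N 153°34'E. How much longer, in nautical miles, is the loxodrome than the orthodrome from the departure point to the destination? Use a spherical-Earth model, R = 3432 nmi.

Great circle: cos σ = sin φ₁ sin φ₂ + cos φ₁ cos φ₂ cos Δλ,  σ = 2.2420 rad → d_gc = 7694.58 nmi
Rhumb line: Δψ = +1.5150, q = Δφ/Δψ = 0.8798, d_rh = R√(Δφ²+q²Δλ²) = 7960.12 nmi
Excess = 7960.12 − 7694.58 = 265.54 ≈ 266 nmi

266 nmi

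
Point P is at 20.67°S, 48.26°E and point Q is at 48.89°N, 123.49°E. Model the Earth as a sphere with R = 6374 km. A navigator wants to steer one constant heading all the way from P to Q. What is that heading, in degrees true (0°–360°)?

Meridional parts: M(φ₁)=-0.3688, M(φ₂)=+0.9809 → ΔM = +1.3497;  Δλ = +1.3130 rad
tan C = Δλ / ΔM = +0.9728 → C = 44.21°

44.2°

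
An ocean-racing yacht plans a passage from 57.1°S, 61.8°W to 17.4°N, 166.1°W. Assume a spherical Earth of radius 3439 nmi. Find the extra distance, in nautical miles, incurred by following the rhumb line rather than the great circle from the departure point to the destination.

Great circle: cos σ = sin φ₁ sin φ₂ + cos φ₁ cos φ₂ cos Δλ,  σ = 1.9596 rad → d_gc = 6739.2 nmi
Rhumb line: Δψ = +1.5283, q = Δφ/Δψ = 0.8508, d_rh = R√(Δφ²+q²Δλ²) = 6954.3 nmi
Excess = 6954.3 − 6739.2 = 215.1 ≈ 215 nmi

215 nmi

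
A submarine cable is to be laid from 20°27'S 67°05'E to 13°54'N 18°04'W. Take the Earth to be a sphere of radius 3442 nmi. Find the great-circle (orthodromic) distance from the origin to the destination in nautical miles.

Haversine: a = sin²(Δφ/2)+cos φ₁ cos φ₂ sin²(Δλ/2) = 0.50352;  σ = 2·atan2(√a,√(1−a))
σ = 90.403° → d = Rσ = 3442·1.57783 = 5431 nmi

5431 nmi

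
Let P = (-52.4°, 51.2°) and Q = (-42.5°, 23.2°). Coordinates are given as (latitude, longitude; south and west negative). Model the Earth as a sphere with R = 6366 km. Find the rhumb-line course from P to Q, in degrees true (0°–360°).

297.7°

Meridional parts: M(φ₁)=-1.0776, M(φ₂)=-0.8210 → ΔM = +0.2566;  Δλ = -0.4887 rad
tan C = Δλ / ΔM = -1.9045 → C = 297.70°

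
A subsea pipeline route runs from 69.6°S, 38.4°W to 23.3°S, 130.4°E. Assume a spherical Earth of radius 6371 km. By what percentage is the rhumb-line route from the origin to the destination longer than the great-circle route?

Great circle: σ = 1.5141 rad → d_gc = Rσ = 9646.2 km
Rhumb: Δφ = +0.8081, Δλ = +2.9461, Δψ = +1.2968, q = Δφ/Δψ = 0.6231 → d_rh = R√(Δφ²+q²Δλ²) = 12778.8 km
Excess = (12778.8 − 9646.2) / 9646.2 = 3132.6 / 9646.2 = 32.47% ≈ 32.5%

32.5%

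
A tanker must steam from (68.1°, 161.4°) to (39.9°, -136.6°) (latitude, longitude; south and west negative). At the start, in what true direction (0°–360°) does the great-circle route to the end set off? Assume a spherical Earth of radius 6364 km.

98.0°

θ = atan2( sin Δλ·cos φ₂ ,  cos φ₁ sin φ₂ − sin φ₁ cos φ₂ cos Δλ )
  = atan2(+0.6774, -0.0949) = 97.98°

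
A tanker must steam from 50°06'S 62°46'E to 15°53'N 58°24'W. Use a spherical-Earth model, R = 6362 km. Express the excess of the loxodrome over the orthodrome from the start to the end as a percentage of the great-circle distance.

Great circle: σ = 2.1285 rad → d_gc = Rσ = 13541.6 km
Rhumb: Δφ = +1.1516, Δλ = -2.1148, Δψ = +1.2942, q = Δφ/Δψ = 0.8898 → d_rh = R√(Δφ²+q²Δλ²) = 14035.6 km
Excess = (14035.6 − 13541.6) / 13541.6 = 494.0 / 13541.6 = 3.648% ≈ 3.6%

3.6%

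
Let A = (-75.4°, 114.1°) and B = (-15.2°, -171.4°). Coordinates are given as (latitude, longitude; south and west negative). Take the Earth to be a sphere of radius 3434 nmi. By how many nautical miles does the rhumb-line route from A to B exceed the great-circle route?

182 nmi

Great circle: cos σ = sin φ₁ sin φ₂ + cos φ₁ cos φ₂ cos Δλ,  σ = 1.2464 rad → d_gc = 4280.2 nmi
Rhumb line: Δψ = +1.7865, q = Δφ/Δψ = 0.5881, d_rh = R√(Δφ²+q²Δλ²) = 4462.6 nmi
Excess = 4462.6 − 4280.2 = 182.4 ≈ 182 nmi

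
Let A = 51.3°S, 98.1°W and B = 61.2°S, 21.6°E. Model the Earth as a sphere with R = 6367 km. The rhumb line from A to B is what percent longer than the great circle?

Great circle: σ = 1.0067 rad → d_gc = Rσ = 6409.6 km
Rhumb: Δφ = -0.1728, Δλ = +2.0892, Δψ = -0.3132, q = Δφ/Δψ = 0.5518 → d_rh = R√(Δφ²+q²Δλ²) = 7421.3 km
Excess = (7421.3 − 6409.6) / 6409.6 = 1011.7 / 6409.6 = 15.78% ≈ 15.8%

15.8%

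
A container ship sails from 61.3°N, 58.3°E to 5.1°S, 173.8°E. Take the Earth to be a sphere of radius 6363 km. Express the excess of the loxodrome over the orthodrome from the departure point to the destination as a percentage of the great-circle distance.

Great circle: σ = 1.8587 rad → d_gc = Rσ = 11826.6 km
Rhumb: Δφ = -1.1589, Δλ = +2.0159, Δψ = -1.4524, q = Δφ/Δψ = 0.7979 → d_rh = R√(Δφ²+q²Δλ²) = 12614.7 km
Excess = (12614.7 − 11826.6) / 11826.6 = 788.1 / 11826.6 = 6.66% ≈ 6.7%

6.7%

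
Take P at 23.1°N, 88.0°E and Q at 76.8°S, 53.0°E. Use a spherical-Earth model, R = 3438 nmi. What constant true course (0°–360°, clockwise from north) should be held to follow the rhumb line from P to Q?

Meridional parts: M(φ₁)=+0.4146, M(φ₂)=-2.1567 → ΔM = -2.5713;  Δλ = -0.6109 rad
tan C = Δλ / ΔM = +0.2376 → C = 193.36°

193.4°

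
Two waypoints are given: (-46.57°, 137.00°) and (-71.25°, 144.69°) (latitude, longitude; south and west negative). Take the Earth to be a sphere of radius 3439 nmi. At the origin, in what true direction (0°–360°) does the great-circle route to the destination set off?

N = sin Δλ·cos φ₂ = +0.0430;  D = cos φ₁ sin φ₂ − sin φ₁ cos φ₂ cos Δλ = -0.4196
initial course = atan2(N, D) = 174.15°

174.1°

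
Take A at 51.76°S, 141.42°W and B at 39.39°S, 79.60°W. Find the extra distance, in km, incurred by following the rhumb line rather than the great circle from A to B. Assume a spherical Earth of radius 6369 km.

130 km

Great circle: cos σ = sin φ₁ sin φ₂ + cos φ₁ cos φ₂ cos Δλ,  σ = 0.7607 rad → d_gc = 4845.1 km
Rhumb line: Δψ = +0.3103, q = Δφ/Δψ = 0.6958, d_rh = R√(Δφ²+q²Δλ²) = 4975.0 km
Excess = 4975.0 − 4845.1 = 129.9 ≈ 130 km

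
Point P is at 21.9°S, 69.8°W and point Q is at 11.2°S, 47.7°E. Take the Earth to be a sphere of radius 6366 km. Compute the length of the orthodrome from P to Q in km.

cos σ = sin φ₁ sin φ₂ + cos φ₁ cos φ₂ cos Δλ
      = sin(-21.90°)sin(-11.20°) + cos(-21.90°)cos(-11.20°)cos(117.50°) = -0.3478
σ = 110.354° → d = Rσ = 6366·1.92604 = 12261 km

12261 km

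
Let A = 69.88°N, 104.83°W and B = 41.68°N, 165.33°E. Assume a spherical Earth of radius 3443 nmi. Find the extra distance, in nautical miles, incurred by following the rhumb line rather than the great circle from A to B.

Great circle: cos σ = sin φ₁ sin φ₂ + cos φ₁ cos φ₂ cos Δλ,  σ = 0.8955 rad → d_gc = 3083.3 nmi
Rhumb line: Δψ = -0.9276, q = Δφ/Δψ = 0.5306, d_rh = R√(Δφ²+q²Δλ²) = 3328.1 nmi
Excess = 3328.1 − 3083.3 = 244.8 ≈ 245 nmi

245 nmi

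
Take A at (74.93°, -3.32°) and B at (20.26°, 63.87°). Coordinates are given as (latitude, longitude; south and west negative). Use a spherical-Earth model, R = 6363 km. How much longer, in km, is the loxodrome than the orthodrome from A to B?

Great circle: cos σ = sin φ₁ sin φ₂ + cos φ₁ cos φ₂ cos Δλ,  σ = 1.1275 rad → d_gc = 7174.2 km
Rhumb line: Δψ = -1.6617, q = Δφ/Δψ = 0.5742, d_rh = R√(Δφ²+q²Δλ²) = 7431.1 km
Excess = 7431.1 − 7174.2 = 256.9 ≈ 257 km

257 km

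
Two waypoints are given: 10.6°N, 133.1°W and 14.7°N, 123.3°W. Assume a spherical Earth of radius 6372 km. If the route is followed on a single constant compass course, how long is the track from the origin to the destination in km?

Rhumb course C = atan2(Δλ, Δψ) with Δψ = ln[tan(π/4+φ₂/2)/tan(π/4+φ₁/2)] = +0.0734, Δλ = +0.1710 → C = 66.79°
d = R·|Δφ| / |cos C| = 6372·0.07156 / 0.39416 = 1157 km

1157 km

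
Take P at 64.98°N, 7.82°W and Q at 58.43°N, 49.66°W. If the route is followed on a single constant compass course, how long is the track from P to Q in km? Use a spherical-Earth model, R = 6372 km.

Rhumb course C = atan2(Δλ, Δψ) with Δψ = ln[tan(π/4+φ₂/2)/tan(π/4+φ₁/2)] = -0.2422, Δλ = -0.7302 → C = 251.65°
d = R·|Δφ| / |cos C| = 6372·0.11432 / 0.31483 = 2314 km

2314 km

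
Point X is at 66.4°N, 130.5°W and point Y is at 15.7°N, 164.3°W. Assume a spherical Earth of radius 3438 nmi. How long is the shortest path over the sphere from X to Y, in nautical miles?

Haversine: a = sin²(Δφ/2)+cos φ₁ cos φ₂ sin²(Δλ/2) = 0.21588;  σ = 2·atan2(√a,√(1−a))
σ = 55.372° → d = Rσ = 3438·0.96643 = 3323 nmi

3323 nmi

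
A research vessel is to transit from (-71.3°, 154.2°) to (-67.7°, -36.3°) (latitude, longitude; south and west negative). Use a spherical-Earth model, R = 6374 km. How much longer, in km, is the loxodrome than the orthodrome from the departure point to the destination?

Great circle: cos σ = sin φ₁ sin φ₂ + cos φ₁ cos φ₂ cos Δλ,  σ = 0.7125 rad → d_gc = 4541.3 km
Rhumb line: Δψ = +0.1799, q = Δφ/Δψ = 0.3493, d_rh = R√(Δφ²+q²Δλ²) = 6599.2 km
Excess = 6599.2 − 4541.3 = 2057.9 ≈ 2058 km

2058 km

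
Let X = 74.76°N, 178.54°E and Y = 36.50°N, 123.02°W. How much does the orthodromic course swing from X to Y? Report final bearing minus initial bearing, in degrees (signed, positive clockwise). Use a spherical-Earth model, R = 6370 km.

+52.1°

At departure: θ₁ = atan2(sin Δλ cos φ₂, cos φ₁ sin φ₂ − sin φ₁ cos φ₂ cos Δλ) = 110.02°
At arrival: θ₂ = atan2(sin Δλ cos φ₁, −cos φ₂ sin φ₁ + sin φ₂ cos φ₁ cos Δλ) = 162.11°
Δθ = θ₂ − θ₁ = +52.1°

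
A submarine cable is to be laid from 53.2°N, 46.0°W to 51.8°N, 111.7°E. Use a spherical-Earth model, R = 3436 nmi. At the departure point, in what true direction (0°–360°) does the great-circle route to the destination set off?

14.2°

θ = atan2( sin Δλ·cos φ₂ ,  cos φ₁ sin φ₂ − sin φ₁ cos φ₂ cos Δλ )
  = atan2(+0.2347, +0.9289) = 14.18°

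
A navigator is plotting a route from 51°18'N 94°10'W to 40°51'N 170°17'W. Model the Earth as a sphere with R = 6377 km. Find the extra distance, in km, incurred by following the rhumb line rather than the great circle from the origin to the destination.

Great circle: cos σ = sin φ₁ sin φ₂ + cos φ₁ cos φ₂ cos Δλ,  σ = 0.8970 rad → d_gc = 5720.3 km
Rhumb line: Δψ = -0.2641, q = Δφ/Δψ = 0.6907, d_rh = R√(Δφ²+q²Δλ²) = 5965.7 km
Excess = 5965.7 − 5720.3 = 245.4 ≈ 245 km

245 km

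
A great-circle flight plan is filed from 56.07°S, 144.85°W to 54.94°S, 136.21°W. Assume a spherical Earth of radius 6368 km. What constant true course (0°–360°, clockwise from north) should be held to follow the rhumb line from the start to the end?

Meridional parts: M(φ₁)=-1.1872, M(φ₂)=-1.1524 → ΔM = +0.0348;  Δλ = +0.1508 rad
tan C = Δλ / ΔM = +4.3298 → C = 77.00°

77.0°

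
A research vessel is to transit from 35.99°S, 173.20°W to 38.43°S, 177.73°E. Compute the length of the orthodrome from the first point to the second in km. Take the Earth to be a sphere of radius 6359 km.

cos σ = sin φ₁ sin φ₂ + cos φ₁ cos φ₂ cos Δλ
      = sin(-35.99°)sin(-38.43°) + cos(-35.99°)cos(-38.43°)cos(-9.07°) = 0.9912
σ = 7.621° → d = Rσ = 6359·0.13300 = 846 km

846 km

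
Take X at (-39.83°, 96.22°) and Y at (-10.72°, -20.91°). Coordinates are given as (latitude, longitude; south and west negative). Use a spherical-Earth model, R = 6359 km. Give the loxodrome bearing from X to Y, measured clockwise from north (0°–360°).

285.6°

Δψ = ln[tan(π/4+φ₂/2)/tan(π/4+φ₁/2)] = +0.5708
Δλ = -2.0443 rad (taken the short way round)
course = atan2(Δλ, Δψ) = 285.60°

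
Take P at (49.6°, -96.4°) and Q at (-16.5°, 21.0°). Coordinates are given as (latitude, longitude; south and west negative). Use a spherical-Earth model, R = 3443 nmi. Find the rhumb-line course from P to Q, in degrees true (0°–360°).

Meridional parts: M(φ₁)=+0.9999, M(φ₂)=-0.2920 → ΔM = -1.2919;  Δλ = +2.0490 rad
tan C = Δλ / ΔM = -1.5860 → C = 122.23°

122.2°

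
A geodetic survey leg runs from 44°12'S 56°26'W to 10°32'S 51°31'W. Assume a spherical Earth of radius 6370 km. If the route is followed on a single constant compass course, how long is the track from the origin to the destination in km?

Δψ = ln[tan(π/4+φ₂/2)/tan(π/4+φ₁/2)] = +0.6769;  Δφ = +0.5876 rad,  Δλ = +0.0858 rad
q = Δφ/Δψ = 0.8681
d = R·√(Δφ² + q²Δλ²) = 6370·0.59230 = 3773 km

3773 km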